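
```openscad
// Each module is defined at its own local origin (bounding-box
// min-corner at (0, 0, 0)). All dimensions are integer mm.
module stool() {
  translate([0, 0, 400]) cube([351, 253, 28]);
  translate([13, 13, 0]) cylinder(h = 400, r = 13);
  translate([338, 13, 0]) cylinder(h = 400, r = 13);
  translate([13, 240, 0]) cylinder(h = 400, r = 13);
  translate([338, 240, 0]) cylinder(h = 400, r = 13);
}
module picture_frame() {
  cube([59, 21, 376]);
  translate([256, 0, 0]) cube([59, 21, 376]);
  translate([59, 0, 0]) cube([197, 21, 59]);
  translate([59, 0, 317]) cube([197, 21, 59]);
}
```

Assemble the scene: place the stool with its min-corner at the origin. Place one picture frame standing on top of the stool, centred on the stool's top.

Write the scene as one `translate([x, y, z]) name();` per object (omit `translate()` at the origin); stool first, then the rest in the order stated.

stool();
translate([18, 116, 428]) picture_frame();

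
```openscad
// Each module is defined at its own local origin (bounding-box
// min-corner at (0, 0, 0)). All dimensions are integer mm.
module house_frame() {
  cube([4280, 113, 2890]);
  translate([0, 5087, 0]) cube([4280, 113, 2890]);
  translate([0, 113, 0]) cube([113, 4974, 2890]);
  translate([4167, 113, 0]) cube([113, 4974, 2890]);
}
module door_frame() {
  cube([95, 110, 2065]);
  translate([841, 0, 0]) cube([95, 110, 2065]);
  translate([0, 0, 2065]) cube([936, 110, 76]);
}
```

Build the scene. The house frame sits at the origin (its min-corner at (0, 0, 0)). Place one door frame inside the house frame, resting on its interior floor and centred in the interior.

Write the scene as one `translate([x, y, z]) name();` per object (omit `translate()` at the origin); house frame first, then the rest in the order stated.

house_frame();
translate([1672, 2545, 0]) door_frame();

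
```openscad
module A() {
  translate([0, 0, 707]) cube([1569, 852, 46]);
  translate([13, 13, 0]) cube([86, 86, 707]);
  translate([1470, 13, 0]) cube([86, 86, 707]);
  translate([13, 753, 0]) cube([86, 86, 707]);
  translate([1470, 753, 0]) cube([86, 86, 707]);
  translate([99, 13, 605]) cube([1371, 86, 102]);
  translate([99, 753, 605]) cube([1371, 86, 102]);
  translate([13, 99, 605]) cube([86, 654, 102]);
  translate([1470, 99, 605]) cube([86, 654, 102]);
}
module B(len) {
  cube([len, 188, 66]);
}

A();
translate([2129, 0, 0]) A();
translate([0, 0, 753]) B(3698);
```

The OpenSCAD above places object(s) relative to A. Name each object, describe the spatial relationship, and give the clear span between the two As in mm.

A is a table. B is a beam. A beam spans the tops of two tables. The clear span between the two tables is 560 mm.

Second table starts at x = 2129; first ends at x = 1569; clear span = 2129 − 1569 = 560 mm.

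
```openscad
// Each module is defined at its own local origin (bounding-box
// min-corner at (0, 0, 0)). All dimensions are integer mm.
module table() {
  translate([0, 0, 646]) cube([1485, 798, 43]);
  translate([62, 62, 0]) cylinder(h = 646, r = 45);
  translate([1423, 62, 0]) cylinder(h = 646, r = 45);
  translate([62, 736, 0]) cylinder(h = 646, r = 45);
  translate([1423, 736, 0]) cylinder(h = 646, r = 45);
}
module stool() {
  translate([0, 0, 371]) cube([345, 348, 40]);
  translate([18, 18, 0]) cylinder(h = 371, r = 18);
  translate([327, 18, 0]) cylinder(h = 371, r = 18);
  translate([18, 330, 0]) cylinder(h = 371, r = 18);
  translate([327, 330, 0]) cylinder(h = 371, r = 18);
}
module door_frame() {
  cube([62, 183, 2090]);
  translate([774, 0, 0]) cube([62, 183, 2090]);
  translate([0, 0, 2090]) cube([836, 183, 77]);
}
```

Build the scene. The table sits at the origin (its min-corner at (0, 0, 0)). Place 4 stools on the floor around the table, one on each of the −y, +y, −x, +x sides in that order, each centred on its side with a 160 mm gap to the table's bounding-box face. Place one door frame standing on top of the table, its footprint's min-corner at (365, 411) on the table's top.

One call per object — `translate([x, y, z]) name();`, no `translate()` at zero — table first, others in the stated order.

table();
translate([570, -508, 0]) stool();
translate([570, 958, 0]) stool();
translate([-505, 225, 0]) stool();
translate([1645, 225, 0]) stool();
translate([365, 411, 689]) door_frame();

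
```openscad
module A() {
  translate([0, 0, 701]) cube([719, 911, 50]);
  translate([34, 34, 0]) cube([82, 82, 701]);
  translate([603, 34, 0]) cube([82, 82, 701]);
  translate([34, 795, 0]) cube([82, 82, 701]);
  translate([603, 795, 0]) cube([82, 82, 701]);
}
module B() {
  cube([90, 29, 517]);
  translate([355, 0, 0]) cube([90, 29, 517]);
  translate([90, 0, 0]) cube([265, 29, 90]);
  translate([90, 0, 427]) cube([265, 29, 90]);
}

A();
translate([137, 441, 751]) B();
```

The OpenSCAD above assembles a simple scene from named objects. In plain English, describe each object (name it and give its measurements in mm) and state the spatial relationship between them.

A is a table with a 719×911 mm rectangular top, 50 mm thick, top surface at z = 751 mm, supported by four 82×82 mm square legs, each inset 34 mm from the nearest pair of top edges, running from the floor.

B is a rectangular picture frame lying in the x–z plane (depth along y). The opening is 265 mm wide (x) by 337 mm tall (z), surrounded by a border 90 mm wide on all four sides. The frame is 29 mm deep and is made of two full-height vertical stiles with two horizontal rails fitted between them.

The picture frame is on top of the table, centred.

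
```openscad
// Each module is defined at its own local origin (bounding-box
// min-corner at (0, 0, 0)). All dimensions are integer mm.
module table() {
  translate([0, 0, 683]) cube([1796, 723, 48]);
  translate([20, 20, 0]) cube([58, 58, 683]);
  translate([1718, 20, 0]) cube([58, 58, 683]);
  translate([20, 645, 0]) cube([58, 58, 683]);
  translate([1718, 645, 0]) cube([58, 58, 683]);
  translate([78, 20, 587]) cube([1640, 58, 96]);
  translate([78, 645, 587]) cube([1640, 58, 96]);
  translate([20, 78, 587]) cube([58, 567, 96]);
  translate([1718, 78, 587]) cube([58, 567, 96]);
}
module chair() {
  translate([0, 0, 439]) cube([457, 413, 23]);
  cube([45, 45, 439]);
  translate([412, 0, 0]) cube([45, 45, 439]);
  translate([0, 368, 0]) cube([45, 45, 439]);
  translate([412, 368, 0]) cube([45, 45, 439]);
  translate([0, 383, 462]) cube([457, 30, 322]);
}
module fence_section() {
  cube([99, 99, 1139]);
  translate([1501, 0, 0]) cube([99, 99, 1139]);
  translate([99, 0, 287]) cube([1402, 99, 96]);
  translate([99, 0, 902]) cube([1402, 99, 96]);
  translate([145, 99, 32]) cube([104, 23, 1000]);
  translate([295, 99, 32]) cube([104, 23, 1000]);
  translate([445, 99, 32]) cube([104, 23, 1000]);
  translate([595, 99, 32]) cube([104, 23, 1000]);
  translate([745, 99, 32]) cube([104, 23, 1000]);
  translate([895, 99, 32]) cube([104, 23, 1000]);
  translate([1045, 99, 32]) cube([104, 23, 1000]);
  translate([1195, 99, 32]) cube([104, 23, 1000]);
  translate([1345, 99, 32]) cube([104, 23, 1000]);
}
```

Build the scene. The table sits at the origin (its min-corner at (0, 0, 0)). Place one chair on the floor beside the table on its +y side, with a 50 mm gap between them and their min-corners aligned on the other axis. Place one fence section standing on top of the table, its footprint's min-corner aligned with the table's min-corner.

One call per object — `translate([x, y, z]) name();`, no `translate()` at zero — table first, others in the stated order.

table();
translate([0, 773, 0]) chair();
translate([0, 0, 731]) fence_section();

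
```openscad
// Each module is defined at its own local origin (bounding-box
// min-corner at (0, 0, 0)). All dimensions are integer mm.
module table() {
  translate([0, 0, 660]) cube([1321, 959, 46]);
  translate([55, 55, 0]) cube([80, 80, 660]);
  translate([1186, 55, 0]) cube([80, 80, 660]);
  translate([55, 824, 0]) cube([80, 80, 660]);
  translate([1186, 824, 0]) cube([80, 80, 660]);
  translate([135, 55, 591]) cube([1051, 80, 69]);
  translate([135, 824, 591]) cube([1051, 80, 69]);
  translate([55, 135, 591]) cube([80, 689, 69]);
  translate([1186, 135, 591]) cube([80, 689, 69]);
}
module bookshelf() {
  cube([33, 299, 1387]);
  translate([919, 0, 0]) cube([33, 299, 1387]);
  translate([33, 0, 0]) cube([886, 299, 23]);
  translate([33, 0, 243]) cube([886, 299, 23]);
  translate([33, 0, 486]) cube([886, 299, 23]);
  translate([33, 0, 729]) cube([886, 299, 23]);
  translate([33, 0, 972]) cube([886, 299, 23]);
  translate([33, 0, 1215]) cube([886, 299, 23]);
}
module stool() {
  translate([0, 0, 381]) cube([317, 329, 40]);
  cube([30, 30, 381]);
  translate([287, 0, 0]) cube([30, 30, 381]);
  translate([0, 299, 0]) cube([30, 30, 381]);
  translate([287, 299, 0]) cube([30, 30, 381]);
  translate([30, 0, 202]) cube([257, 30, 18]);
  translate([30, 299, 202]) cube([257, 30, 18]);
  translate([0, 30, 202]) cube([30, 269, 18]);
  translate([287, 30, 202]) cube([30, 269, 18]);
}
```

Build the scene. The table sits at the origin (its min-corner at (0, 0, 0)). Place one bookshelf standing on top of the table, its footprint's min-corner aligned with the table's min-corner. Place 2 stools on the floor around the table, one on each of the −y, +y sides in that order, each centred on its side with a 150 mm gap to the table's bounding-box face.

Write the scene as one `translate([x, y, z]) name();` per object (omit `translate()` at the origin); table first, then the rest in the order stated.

table();
translate([0, 0, 706]) bookshelf();
translate([502, -479, 0]) stool();
translate([502, 1109, 0]) stool();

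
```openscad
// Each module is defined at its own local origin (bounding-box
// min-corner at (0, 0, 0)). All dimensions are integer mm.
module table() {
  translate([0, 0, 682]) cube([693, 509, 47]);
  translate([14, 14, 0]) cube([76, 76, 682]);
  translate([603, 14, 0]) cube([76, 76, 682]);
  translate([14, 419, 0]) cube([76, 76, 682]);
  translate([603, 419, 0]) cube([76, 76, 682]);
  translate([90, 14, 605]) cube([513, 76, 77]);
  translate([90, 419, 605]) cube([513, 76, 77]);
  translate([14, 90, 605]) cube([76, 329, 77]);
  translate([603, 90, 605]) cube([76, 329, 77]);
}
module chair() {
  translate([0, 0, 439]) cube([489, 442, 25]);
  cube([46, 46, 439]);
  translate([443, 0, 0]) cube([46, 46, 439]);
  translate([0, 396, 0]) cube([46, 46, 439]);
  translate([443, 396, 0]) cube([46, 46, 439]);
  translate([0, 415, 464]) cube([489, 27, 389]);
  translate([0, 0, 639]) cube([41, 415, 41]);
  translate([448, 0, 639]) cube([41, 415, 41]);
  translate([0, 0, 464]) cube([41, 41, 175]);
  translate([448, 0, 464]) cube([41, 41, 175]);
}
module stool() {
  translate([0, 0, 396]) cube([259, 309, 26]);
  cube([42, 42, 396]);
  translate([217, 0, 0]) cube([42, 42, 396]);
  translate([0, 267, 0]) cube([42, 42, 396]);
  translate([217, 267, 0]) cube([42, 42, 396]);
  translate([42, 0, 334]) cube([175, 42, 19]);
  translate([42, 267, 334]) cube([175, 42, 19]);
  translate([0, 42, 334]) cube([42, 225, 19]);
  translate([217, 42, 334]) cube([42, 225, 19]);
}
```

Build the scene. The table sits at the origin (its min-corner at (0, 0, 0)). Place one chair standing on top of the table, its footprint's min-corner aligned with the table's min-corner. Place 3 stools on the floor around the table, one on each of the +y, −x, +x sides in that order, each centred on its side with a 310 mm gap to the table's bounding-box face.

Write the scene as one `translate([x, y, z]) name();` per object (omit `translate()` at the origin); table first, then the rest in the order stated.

table();
translate([0, 0, 729]) chair();
translate([217, 819, 0]) stool();
translate([-569, 100, 0]) stool();
translate([1003, 100, 0]) stool();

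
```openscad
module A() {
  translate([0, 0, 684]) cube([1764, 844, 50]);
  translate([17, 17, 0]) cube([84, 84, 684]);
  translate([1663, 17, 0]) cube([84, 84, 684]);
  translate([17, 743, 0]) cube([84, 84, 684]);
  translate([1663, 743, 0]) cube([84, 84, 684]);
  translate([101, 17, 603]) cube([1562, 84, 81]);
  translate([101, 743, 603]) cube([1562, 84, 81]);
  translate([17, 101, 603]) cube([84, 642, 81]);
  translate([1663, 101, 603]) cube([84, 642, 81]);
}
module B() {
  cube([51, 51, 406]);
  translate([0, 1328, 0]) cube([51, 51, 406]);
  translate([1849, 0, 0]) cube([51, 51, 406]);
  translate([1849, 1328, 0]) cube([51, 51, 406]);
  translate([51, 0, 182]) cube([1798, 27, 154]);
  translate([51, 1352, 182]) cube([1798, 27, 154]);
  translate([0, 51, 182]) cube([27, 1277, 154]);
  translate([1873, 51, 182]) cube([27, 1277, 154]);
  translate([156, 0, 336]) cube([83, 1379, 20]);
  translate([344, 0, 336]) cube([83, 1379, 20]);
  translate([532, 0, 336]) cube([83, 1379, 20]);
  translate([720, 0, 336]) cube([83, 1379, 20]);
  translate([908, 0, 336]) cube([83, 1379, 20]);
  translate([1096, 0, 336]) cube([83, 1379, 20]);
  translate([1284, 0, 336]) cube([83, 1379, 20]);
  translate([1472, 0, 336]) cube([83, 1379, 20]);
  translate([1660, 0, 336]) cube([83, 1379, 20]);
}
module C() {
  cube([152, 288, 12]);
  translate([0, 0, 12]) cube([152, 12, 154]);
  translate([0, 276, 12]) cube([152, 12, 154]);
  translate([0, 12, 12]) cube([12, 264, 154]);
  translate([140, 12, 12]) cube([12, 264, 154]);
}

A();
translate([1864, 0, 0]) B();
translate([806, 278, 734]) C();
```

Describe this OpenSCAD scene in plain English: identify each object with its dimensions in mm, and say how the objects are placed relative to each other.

A is a rectangular dining table. The top is 1764×844×50 mm with its upper surface at z = 734 mm. It stands on four 84×84 mm square legs, each inset 17 mm from the nearest pair of top edges, running from the floor to the underside of the top. Four apron rails, 84 mm thick and 81 mm tall, run between adjacent legs with their top edges flush with the underside of the top and their outer faces flush with the legs' outer faces.

B is a bed frame 1900 mm long (x) by 1379 mm wide (y). Four 51×51 mm corner posts, 406 mm tall, at the corners of the footprint. Four rails of 27 mm thickness and 154 mm height run between adjacent posts with their undersides at z = 182 mm, their outer faces flush with the outside of the frame (the two x-running rails run between the posts' inner faces; the two y-running rails run between the posts' inner faces). 9 slats, each 83 mm wide (x) and 20 mm thick, lie across the top of the two x-running rails, running the full 1379 mm width of the frame in y; the slats are evenly spaced along x between the inner faces of the end posts with equal gaps (rounded down to the nearest mm) at the −x end and between each pair — any rounding remainder accumulates at the +x end.

C is an open-topped rectangular box: outside dimensions 152×288×166 mm, with a uniform wall and base thickness of 12 mm. The base is a full 152×288 slab on the floor; four walls sit on top of the base. The front and back walls (the −y and +y sides) span the full width; the two side walls fit between them.

The bed frame is on the floor beside the table on its +x side. The open box is on top of the table, centred.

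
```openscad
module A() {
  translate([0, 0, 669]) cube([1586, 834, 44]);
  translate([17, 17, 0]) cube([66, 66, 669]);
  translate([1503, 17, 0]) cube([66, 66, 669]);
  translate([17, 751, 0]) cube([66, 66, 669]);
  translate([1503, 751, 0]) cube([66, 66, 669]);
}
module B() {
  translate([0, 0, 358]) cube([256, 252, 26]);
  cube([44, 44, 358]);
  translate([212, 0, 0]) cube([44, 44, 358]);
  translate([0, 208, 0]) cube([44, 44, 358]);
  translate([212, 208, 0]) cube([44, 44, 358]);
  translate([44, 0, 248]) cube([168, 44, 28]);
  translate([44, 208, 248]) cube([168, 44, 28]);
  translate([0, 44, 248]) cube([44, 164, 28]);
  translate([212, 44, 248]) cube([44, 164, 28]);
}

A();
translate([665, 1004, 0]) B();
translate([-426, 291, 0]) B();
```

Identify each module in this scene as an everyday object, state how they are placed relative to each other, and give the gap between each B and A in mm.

A is a table. B is a stool. Two stools sit around the table at the +y, −x sides. The gap between each stool and the table is 170 mm.

Each stool's nearest face is 170 mm from the table's bounding box.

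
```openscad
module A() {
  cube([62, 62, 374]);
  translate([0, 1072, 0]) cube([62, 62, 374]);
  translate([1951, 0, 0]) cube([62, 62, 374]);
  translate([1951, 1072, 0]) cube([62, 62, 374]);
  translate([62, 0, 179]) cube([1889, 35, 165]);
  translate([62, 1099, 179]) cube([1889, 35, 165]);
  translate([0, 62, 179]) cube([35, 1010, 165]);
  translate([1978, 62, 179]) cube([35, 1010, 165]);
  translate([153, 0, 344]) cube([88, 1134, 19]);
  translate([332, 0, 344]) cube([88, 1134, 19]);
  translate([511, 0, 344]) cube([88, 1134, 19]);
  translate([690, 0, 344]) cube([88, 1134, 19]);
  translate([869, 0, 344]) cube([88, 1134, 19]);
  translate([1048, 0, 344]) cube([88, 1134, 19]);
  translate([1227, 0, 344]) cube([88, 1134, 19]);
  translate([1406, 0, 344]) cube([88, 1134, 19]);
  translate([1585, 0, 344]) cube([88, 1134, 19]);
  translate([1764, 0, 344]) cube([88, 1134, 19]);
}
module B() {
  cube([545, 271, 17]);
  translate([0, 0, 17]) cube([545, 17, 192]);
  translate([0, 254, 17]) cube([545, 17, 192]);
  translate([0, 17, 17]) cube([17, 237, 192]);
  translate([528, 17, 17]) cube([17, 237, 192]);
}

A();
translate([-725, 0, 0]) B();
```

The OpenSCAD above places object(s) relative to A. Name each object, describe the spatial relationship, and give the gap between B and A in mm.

A is a bed frame. B is an open box. The open box is on the floor beside the bed frame on its −x side. The gap between the open box and the bed frame is 180 mm.

The open box's nearest face is 180 mm from the bed frame's −x face.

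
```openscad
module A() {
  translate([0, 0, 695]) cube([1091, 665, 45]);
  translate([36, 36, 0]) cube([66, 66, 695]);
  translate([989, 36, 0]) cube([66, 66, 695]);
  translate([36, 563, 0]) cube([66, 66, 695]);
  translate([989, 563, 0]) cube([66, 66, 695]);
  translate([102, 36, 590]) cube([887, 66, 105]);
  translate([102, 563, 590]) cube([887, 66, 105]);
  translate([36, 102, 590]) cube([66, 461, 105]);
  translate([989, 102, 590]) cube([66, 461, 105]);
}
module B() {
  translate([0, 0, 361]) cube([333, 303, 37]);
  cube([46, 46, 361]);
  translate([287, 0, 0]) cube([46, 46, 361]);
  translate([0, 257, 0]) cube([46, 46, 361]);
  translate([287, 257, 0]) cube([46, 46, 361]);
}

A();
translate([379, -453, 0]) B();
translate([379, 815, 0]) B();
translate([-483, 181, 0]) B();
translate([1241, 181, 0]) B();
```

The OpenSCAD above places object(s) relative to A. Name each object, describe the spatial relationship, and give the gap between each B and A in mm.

A is a table. B is a stool. Four stools sit around the table at the −y, +y, −x, +x sides. The gap between each stool and the table is 150 mm.

Each stool's nearest face is 150 mm from the table's bounding box.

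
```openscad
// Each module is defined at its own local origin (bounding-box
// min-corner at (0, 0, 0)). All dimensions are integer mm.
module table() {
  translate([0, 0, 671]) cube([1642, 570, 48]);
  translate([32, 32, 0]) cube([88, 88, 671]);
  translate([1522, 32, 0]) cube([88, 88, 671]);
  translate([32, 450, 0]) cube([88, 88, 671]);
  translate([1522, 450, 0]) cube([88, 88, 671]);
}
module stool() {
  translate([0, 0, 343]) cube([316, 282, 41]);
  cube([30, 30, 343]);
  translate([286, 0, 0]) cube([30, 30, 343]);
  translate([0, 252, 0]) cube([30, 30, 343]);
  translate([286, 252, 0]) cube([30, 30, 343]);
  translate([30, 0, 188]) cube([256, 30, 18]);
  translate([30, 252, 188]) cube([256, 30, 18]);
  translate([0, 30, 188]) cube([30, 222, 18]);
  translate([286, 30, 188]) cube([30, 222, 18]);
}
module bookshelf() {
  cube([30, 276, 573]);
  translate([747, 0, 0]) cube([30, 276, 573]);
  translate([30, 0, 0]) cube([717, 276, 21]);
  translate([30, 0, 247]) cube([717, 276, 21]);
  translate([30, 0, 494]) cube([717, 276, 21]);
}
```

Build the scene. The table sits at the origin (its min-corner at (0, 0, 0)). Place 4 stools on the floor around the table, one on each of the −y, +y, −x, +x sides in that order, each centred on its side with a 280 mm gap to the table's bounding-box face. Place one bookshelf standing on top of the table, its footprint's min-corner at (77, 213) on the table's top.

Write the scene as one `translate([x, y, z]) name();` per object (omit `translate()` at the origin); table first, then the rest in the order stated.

table();
translate([663, -562, 0]) stool();
translate([663, 850, 0]) stool();
translate([-596, 144, 0]) stool();
translate([1922, 144, 0]) stool();
translate([77, 213, 719]) bookshelf();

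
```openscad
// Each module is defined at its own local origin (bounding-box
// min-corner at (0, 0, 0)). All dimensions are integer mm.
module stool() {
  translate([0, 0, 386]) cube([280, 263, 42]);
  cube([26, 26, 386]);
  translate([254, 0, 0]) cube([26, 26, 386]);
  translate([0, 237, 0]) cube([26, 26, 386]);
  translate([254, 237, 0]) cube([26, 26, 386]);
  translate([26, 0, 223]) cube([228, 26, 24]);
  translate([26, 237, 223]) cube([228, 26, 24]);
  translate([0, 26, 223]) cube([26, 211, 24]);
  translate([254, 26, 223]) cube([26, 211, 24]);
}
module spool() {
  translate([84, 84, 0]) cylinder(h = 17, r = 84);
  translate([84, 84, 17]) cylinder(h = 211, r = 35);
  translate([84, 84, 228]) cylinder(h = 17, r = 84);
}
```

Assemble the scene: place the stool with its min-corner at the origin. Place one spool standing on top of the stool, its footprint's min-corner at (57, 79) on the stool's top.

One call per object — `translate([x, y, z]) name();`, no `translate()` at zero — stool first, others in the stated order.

stool();
translate([57, 79, 428]) spool();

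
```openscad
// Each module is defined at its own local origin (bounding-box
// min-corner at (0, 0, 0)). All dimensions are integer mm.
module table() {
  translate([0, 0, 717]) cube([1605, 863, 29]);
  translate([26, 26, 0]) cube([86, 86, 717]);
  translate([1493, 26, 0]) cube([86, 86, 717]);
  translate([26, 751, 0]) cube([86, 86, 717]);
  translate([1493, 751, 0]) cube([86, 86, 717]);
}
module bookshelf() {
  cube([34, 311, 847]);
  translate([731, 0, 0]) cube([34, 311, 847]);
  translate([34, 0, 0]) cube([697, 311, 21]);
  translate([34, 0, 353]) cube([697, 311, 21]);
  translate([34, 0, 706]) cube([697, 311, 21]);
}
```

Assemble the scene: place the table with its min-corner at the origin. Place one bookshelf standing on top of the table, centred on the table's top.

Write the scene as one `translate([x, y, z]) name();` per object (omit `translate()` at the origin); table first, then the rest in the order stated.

table();
translate([420, 276, 746]) bookshelf();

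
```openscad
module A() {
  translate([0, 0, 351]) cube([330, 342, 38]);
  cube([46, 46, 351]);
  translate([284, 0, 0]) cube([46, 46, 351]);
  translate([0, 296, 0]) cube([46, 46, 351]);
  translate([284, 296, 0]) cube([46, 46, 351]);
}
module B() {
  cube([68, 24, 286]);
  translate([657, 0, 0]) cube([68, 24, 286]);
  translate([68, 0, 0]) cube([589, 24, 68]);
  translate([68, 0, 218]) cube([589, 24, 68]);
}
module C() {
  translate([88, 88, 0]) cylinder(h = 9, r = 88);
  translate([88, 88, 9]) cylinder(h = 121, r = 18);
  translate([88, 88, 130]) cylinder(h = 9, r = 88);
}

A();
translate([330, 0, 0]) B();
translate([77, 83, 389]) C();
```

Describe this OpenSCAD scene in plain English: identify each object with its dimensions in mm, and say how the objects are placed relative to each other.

A is a simple wooden stool: a rectangular seat 330 mm (x) by 342 mm (y), 38 mm thick, top face at z = 389 mm, on four square legs, each 46×46 mm in cross-section. The legs rest on z = 0, each flush with a corner of the seat.

B is a picture frame with a 589×150 mm rectangular opening (x by z) and a uniform 68 mm border on every side. Frame depth is 24 mm along y. It is built from two vertical stiles running the full outside height and two horizontal rails spanning the gap between the stiles.

C is a spool: two coaxial disc flanges of radius 88 mm and thickness 9 mm, joined by a core cylinder of radius 18 mm and height 121 mm. The lower flange rests on z = 0 and the three cylinders share a vertical axis.

The picture frame is against the stool's +x side, with their −y faces flush. The spool is on top of the stool, centred.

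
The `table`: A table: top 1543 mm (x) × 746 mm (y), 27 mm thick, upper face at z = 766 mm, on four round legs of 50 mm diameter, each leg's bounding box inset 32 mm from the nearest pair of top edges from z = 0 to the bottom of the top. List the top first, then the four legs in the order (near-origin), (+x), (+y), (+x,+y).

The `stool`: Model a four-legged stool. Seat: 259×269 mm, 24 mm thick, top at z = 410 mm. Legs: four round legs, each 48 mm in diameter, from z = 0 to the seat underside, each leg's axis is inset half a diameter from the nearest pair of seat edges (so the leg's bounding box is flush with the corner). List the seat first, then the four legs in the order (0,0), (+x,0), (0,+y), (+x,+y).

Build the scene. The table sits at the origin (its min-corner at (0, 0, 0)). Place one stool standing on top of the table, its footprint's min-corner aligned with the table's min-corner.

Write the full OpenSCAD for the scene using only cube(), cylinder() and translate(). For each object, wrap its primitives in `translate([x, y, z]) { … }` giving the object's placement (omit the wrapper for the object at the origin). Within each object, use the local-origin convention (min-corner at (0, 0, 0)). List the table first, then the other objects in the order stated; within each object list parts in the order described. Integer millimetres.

translate([0, 0, 739]) cube([1543, 746, 27]);
translate([57, 57, 0]) cylinder(h = 739, r = 25);
translate([1486, 57, 0]) cylinder(h = 739, r = 25);
translate([57, 689, 0]) cylinder(h = 739, r = 25);
translate([1486, 689, 0]) cylinder(h = 739, r = 25);
translate([0, 0, 766]) {
  translate([0, 0, 386]) cube([259, 269, 24]);
  translate([24, 24, 0]) cylinder(h = 386, r = 24);
  translate([235, 24, 0]) cylinder(h = 386, r = 24);
  translate([24, 245, 0]) cylinder(h = 386, r = 24);
  translate([235, 245, 0]) cylinder(h = 386, r = 24);
}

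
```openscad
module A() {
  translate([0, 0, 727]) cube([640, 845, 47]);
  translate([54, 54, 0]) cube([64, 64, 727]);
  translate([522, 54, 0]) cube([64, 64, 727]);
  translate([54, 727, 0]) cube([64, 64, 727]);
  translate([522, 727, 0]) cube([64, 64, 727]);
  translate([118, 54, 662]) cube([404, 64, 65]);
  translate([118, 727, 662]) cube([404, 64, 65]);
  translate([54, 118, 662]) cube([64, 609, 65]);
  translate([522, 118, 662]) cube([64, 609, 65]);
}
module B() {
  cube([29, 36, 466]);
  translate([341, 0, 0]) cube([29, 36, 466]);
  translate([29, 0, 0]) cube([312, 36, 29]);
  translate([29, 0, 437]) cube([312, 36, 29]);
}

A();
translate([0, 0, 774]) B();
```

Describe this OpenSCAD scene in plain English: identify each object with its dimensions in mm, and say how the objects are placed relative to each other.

A is a table: top 640 mm (x) × 845 mm (y), 47 mm thick, upper face at z = 774 mm, on four 64×64 mm square legs, each inset 54 mm from the nearest pair of top edges, running from z = 0 to the bottom of the top. Four apron rails, 64 mm thick and 65 mm tall, run between adjacent legs with their top edges flush with the underside of the top and their outer faces flush with the legs' outer faces.

B is a picture frame with a 312×408 mm rectangular opening (x by z) and a uniform 29 mm border on every side. Frame depth is 36 mm along y. It is built from two vertical stiles running the full outside height and two horizontal rails spanning the gap between the stiles.

The picture frame is on top of the table.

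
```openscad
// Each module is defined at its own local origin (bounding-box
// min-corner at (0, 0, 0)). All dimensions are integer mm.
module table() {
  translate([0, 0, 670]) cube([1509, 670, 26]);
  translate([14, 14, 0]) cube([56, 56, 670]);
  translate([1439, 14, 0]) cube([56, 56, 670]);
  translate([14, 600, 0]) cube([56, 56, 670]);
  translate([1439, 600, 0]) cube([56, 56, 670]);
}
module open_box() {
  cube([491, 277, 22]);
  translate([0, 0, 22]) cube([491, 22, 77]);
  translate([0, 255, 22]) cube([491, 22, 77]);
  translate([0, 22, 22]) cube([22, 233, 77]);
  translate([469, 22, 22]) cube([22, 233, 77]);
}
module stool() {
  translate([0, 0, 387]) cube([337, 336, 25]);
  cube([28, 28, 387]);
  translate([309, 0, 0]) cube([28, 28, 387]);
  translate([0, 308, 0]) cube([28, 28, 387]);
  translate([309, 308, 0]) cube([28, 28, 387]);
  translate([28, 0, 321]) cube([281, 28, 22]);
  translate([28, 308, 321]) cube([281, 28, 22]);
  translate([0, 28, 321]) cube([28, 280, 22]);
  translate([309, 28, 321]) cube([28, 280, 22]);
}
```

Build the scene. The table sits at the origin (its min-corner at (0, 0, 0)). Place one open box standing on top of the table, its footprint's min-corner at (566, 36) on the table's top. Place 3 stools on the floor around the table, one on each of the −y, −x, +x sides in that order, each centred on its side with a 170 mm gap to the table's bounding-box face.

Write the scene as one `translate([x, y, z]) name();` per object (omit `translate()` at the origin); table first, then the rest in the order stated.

table();
translate([566, 36, 696]) open_box();
translate([586, -506, 0]) stool();
translate([-507, 167, 0]) stool();
translate([1679, 167, 0]) stool();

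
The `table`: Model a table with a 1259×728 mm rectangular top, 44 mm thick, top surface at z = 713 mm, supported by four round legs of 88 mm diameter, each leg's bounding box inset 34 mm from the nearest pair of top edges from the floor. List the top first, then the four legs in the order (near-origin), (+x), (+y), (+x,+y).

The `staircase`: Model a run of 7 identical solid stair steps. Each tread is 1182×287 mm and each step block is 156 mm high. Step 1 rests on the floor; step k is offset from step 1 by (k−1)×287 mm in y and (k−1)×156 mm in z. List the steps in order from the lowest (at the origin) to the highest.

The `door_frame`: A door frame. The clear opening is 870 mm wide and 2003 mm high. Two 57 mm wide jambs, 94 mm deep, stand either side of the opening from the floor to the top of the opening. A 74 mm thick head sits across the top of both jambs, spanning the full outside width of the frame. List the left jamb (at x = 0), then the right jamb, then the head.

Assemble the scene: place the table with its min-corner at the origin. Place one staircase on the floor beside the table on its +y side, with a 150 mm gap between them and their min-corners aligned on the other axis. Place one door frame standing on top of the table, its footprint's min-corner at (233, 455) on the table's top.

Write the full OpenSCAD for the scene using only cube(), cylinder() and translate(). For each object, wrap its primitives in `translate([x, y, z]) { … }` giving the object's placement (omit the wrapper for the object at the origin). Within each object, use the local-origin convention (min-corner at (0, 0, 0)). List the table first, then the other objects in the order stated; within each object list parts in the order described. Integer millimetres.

translate([0, 0, 669]) cube([1259, 728, 44]);
translate([78, 78, 0]) cylinder(h = 669, r = 44);
translate([1181, 78, 0]) cylinder(h = 669, r = 44);
translate([78, 650, 0]) cylinder(h = 669, r = 44);
translate([1181, 650, 0]) cylinder(h = 669, r = 44);
translate([0, 878, 0]) {
  cube([1182, 287, 156]);
  translate([0, 287, 156]) cube([1182, 287, 156]);
  translate([0, 574, 312]) cube([1182, 287, 156]);
  translate([0, 861, 468]) cube([1182, 287, 156]);
  translate([0, 1148, 624]) cube([1182, 287, 156]);
  translate([0, 1435, 780]) cube([1182, 287, 156]);
  translate([0, 1722, 936]) cube([1182, 287, 156]);
}
translate([233, 455, 713]) {
  cube([57, 94, 2003]);
  translate([927, 0, 0]) cube([57, 94, 2003]);
  translate([0, 0, 2003]) cube([984, 94, 74]);
}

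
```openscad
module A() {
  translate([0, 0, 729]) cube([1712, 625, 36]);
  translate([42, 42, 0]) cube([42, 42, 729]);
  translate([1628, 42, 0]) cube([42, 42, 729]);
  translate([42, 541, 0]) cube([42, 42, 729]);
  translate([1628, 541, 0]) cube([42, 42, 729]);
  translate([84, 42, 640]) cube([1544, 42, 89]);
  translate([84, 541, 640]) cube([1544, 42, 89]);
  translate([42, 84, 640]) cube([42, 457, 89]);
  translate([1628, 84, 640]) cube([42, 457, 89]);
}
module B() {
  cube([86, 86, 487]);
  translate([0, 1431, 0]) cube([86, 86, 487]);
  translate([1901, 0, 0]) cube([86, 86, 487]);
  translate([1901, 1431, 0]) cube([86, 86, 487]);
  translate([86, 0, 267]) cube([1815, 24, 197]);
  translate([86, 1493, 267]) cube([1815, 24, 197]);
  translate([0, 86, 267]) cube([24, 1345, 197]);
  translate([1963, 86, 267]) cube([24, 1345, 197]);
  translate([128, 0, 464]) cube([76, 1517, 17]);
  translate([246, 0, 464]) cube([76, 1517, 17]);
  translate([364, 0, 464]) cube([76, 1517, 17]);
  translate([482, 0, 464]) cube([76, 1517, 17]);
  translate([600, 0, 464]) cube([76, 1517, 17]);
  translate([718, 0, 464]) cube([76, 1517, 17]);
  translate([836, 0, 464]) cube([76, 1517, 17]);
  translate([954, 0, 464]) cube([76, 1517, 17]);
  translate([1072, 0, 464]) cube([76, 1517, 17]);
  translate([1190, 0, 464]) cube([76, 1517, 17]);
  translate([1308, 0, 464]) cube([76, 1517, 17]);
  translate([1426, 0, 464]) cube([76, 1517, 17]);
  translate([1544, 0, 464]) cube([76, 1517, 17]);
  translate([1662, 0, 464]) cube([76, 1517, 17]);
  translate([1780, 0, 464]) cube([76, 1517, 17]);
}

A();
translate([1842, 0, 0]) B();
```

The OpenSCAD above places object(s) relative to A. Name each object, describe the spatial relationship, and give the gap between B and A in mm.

The bed frame's nearest face is 130 mm from the table's +x face.

A is a table. B is a bed frame. The bed frame is on the floor beside the table on its +x side. The gap between the bed frame and the table is 130 mm.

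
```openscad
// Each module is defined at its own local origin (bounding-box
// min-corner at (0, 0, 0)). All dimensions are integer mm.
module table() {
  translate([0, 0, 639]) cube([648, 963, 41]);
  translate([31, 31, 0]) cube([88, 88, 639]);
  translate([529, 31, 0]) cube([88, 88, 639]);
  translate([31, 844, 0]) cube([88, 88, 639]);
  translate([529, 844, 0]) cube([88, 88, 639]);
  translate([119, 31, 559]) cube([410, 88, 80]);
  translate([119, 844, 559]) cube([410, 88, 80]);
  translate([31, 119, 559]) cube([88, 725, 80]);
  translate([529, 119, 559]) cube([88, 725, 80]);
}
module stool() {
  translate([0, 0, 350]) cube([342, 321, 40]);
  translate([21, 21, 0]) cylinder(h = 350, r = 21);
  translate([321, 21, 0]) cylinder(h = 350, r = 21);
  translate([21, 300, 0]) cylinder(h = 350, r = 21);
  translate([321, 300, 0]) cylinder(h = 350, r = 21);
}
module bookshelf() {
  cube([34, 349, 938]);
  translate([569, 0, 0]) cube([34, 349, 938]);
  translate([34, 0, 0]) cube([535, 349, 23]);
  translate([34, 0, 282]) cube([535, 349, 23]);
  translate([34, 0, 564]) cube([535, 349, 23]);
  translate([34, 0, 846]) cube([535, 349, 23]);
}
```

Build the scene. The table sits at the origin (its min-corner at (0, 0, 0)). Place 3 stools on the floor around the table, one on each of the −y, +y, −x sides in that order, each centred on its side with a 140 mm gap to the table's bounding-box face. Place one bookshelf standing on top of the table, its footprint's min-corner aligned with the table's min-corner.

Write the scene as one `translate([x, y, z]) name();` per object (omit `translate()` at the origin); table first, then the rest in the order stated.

table();
translate([153, -461, 0]) stool();
translate([153, 1103, 0]) stool();
translate([-482, 321, 0]) stool();
translate([0, 0, 680]) bookshelf();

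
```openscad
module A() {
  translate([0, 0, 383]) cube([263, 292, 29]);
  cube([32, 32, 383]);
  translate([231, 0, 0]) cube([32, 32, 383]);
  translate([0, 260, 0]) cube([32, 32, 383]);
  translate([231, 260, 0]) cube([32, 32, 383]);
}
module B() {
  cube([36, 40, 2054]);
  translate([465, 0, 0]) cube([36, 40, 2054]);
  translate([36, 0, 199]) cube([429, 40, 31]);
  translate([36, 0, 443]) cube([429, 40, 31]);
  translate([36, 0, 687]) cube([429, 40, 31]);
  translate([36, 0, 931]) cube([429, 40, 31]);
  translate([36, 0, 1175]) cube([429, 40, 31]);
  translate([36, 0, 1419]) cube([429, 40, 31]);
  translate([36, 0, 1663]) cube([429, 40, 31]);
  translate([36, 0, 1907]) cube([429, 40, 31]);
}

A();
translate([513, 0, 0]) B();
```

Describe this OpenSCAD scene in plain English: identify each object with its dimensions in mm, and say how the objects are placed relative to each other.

A is a four-legged stool. The seat is 263×292 mm, 29 mm thick, top at z = 412 mm. It stands on four square legs, each 32×32 mm in cross-section, from z = 0 to the seat underside, each flush with a corner of the seat.

B is a straight ladder. Two 36×40 mm vertical rails, 2054 mm tall, stand 501 mm apart (outside-to-outside) with their front faces coplanar on the −y side. 8 rungs, each 40 mm deep and 31 mm tall, span between the inner faces of the rails, front faces flush with the rails. The lowest rung's underside is at z = 199 mm and rungs are spaced 244 mm apart (underside to underside).

The ladder is on the floor beside the stool on its +x side.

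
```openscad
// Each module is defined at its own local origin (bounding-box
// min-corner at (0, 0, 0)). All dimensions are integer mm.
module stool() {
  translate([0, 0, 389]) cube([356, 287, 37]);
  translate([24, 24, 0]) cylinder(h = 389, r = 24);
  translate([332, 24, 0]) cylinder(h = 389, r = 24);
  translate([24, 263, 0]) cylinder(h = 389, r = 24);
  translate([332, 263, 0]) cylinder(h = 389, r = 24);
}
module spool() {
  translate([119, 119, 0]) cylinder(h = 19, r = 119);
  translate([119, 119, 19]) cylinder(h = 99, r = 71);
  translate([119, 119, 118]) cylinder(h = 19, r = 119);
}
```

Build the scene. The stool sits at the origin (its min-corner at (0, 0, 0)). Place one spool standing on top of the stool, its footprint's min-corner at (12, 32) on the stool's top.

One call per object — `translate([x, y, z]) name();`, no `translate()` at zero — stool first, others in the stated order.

stool();
translate([12, 32, 426]) spool();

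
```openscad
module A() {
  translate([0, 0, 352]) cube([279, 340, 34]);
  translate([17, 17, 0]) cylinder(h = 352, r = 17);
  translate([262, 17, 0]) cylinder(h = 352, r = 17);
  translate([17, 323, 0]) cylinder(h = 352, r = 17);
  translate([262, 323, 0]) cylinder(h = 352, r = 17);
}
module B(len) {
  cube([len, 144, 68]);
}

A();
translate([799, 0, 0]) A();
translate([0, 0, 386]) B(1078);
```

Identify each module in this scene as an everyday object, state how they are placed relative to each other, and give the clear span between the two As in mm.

Second stool starts at x = 799; first ends at x = 279; clear span = 799 − 279 = 520 mm.

A is a stool. B is a beam. A beam spans the tops of two stools. The clear span between the two stools is 520 mm.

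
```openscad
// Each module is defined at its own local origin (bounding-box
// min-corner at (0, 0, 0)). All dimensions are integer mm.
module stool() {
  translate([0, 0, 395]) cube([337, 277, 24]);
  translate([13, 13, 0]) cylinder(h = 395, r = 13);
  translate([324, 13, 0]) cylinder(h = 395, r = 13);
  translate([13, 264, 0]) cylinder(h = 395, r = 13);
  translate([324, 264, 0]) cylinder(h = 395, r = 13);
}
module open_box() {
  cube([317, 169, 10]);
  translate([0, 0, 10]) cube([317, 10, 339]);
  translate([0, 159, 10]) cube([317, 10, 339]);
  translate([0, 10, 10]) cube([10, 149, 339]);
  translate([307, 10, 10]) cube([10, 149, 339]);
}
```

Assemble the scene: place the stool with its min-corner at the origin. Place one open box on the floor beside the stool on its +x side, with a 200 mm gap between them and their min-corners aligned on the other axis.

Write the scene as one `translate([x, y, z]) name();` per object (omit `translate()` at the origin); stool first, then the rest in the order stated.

stool();
translate([537, 0, 0]) open_box();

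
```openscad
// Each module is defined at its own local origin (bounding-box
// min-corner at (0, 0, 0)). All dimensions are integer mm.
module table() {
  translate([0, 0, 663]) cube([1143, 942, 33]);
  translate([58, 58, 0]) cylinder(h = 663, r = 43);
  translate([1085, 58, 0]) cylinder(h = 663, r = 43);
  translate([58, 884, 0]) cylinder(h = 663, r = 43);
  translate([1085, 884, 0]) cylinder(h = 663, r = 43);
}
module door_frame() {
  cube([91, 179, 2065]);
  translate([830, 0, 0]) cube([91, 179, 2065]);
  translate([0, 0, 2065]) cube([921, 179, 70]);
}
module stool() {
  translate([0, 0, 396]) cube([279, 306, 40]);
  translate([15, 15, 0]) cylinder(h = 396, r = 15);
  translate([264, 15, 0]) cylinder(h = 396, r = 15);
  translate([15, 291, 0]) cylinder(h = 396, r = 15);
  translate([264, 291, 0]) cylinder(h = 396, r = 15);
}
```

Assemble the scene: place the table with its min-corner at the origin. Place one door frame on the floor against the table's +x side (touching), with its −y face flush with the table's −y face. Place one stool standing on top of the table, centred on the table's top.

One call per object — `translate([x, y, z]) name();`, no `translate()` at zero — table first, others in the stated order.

table();
translate([1143, 0, 0]) door_frame();
translate([432, 318, 696]) stool();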